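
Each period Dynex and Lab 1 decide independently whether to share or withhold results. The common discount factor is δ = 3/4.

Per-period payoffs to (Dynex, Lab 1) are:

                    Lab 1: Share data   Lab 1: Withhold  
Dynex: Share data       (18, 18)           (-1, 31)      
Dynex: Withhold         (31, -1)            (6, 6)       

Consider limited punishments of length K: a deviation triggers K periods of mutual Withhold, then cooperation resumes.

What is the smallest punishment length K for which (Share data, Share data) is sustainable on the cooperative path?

Need Σ_{k=1}^{K} δ^k ≥ (31−18)/(18−6) = 1.0833 at δ = 3/4.
At K = 1 the sum is 0.7500 < 1.0833; at K = 2 it is 1.3125 ≥ 1.0833.
So the minimum punishment length is K = 2.

2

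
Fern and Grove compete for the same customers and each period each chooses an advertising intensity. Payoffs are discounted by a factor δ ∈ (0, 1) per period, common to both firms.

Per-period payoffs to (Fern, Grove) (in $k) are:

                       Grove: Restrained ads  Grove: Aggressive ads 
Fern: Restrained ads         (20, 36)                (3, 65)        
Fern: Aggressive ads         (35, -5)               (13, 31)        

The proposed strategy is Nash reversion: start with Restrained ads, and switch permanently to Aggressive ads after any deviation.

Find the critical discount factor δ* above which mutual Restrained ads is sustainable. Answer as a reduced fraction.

29/34

Fern's threshold: (35−20)/(35−13) = 15/22.
Grove's threshold: (65−36)/(65−31) = 29/34.
15/22 < 29/34, so Grove binds and δ* = 29/34.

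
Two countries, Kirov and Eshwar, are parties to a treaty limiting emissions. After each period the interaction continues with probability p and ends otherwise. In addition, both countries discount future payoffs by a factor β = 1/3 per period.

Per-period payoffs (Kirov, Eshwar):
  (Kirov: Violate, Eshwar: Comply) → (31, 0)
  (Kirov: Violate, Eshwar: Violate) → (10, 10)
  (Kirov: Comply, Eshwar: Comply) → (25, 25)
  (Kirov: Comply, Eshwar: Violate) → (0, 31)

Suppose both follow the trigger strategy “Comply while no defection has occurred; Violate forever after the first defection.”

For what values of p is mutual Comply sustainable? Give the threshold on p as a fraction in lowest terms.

6/7

Expected continuation weight on next period's payoff is β·p = 1/3·p, which plays the role of the discount factor.
Cooperation requires 1/3·p ≥ (31−25)/(31−10) = 2/7, hence p ≥ 6/7.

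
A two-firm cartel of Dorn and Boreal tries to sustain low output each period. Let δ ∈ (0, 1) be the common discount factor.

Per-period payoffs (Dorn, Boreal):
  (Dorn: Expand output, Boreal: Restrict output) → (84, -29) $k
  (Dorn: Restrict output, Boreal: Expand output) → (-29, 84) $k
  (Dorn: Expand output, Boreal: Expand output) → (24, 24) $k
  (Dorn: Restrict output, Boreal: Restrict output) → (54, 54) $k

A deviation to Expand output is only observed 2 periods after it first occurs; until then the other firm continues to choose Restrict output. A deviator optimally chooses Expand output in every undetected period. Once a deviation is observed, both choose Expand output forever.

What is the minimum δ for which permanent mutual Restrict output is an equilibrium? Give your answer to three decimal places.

0.707

A deviator earns 84 for 2 periods, then 24 forever; cooperating earns 54 forever. Multiplying the IC by (1−δ):
54 ≥ 84(1−δ^2) + 24δ^2, so 60·δ^2 ≥ 30 and δ^2 ≥ 1/2.
δ ≥ (1/2)^(1/2) ≈ 0.707.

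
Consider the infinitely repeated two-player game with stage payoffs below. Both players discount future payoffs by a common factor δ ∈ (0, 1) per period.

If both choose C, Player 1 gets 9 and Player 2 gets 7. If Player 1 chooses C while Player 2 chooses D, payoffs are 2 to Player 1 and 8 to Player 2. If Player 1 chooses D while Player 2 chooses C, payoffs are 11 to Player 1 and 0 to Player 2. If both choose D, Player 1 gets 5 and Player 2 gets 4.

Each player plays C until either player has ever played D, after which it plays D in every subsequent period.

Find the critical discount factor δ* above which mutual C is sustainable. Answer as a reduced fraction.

Player 1's threshold: (11−9)/(11−5) = 1/3.
Player 2's threshold: (8−7)/(8−4) = 1/4.
1/3 > 1/4, so Player 1 binds and δ* = 1/3.

1/3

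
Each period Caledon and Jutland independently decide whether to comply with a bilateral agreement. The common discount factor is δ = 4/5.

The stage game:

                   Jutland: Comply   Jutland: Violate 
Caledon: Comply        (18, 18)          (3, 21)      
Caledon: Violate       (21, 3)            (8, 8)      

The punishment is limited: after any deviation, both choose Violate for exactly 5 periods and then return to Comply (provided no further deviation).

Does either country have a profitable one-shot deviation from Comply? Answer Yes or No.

A one-shot deviation gives 21 now, then 8 for 5 periods, then back to 18.
Gain from deviating: (21−18) today; loss: (18−8) in each of the next 5 periods.
No-deviation condition: (18−8)(δ+…+δ^5) ≥ 21−18, i.e. δ+…+δ^5 ≥ 3/10.
At δ = 4/5: δ+…+δ^5 = 2.6893 ≥ 0.3000.
So cooperation is sustainable.

No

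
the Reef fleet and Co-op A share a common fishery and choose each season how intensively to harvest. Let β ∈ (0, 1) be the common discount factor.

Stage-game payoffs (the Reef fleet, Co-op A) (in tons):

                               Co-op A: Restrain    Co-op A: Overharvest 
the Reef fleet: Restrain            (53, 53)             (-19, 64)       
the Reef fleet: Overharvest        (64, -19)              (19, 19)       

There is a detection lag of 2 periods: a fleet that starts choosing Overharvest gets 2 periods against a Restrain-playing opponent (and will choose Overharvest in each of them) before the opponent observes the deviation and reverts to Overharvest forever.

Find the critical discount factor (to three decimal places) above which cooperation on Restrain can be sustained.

The best deviation is to choose Overharvest for all 2 undetected periods, earning 64 each, then 19 forever once detected.
Deviation value: 64(1−β^2)/(1−β) + 19β^2/(1−β); cooperation value: 53/(1−β).
IC: 53 ≥ 64(1−β^2) + 19β^2 = 64 − 45β^2.
So β^2 ≥ 11/45, giving β ≥ (11/45)^(1/2) ≈ 0.494.

0.494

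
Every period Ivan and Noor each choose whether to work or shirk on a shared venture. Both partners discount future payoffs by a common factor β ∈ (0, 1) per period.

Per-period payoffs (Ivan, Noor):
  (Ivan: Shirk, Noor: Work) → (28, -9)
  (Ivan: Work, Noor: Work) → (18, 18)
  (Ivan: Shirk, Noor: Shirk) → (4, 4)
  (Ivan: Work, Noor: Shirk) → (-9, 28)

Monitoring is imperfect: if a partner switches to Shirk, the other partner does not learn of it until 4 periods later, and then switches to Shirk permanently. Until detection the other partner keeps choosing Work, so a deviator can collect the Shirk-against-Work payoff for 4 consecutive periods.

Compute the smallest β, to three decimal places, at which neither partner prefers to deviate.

0.803

A deviator earns 28 for 4 periods, then 4 forever; cooperating earns 18 forever. Multiplying the IC by (1−β):
18 ≥ 28(1−β^4) + 4β^4, so 24·β^4 ≥ 10 and β^4 ≥ 5/12.
β ≥ (5/12)^(1/4) ≈ 0.803.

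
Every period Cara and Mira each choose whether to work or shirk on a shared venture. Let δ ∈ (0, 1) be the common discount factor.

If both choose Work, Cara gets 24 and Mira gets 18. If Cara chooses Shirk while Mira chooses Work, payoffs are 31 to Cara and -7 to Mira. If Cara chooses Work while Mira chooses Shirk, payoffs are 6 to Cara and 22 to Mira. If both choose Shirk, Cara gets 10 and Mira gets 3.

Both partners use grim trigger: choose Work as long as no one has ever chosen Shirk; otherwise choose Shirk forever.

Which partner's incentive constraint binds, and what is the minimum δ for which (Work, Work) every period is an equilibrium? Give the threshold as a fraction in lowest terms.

Cara; δ ≥ 1/3

For Cara: deviation gain 31−24 = 7, per-period punishment loss 24−10 = 14. IC gives δ ≥ 7/21 = 1/3.
For Mira: gain 4, loss 15 per period, so δ ≥ 4/19.
The tighter constraint is Cara's, so cooperation needs δ ≥ 1/3.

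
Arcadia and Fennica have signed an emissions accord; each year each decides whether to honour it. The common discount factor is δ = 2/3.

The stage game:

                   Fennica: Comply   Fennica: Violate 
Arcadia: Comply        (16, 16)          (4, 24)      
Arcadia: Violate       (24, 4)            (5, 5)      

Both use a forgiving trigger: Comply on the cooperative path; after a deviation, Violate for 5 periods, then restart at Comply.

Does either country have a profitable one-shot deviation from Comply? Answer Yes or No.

Comparing payoff streams over the 6 periods until play realigns: cooperate → 16(1+δ+…+δ^5); deviate → 24 + 5(δ+…+δ^5).
Cooperation is sustained iff (16−5)(δ+…+δ^5) ≥ 24−16.
δ+…+δ^5 = 2/3·(1−(2/3)^5)/(1−2/3) = 1.7366, and (24−16)/(16−5) = 0.7273.
1.7366 ≥ 0.7273, so cooperation is sustainable.

No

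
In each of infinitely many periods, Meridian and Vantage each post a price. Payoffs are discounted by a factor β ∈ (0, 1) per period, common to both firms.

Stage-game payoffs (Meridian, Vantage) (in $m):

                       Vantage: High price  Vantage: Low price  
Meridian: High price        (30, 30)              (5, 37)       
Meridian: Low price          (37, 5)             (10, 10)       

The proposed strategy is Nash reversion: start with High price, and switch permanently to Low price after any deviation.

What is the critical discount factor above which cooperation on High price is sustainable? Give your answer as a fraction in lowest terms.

Cooperation forever yields 30 each period: 30/(1−β).
Deviating yields 37 once, then 10 forever: 37 + 10β/(1−β).
No profitable deviation requires 30/(1−β) ≥ 37 + 10β/(1−β).
Multiplying by (1−β): 30 ≥ 37(1−β) + 10β = 37 − 27β.
So 27β ≥ 7, i.e. β ≥ 7/27.

7/27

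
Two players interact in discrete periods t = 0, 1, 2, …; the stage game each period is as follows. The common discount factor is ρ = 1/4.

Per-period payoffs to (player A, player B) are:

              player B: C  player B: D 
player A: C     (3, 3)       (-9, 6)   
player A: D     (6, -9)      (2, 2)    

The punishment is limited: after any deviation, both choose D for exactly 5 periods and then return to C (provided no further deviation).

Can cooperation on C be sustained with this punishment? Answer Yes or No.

A one-shot deviation gives 6 now, then 2 for 5 periods, then back to 3.
Gain from deviating: (6−3) today; loss: (3−2) in each of the next 5 periods.
No-deviation condition: (3−2)(ρ+…+ρ^5) ≥ 6−3, i.e. ρ+…+ρ^5 ≥ 3.
At ρ = 1/4: ρ+…+ρ^5 = 0.3330 < 3.0000.
So cooperation is not sustainable.

No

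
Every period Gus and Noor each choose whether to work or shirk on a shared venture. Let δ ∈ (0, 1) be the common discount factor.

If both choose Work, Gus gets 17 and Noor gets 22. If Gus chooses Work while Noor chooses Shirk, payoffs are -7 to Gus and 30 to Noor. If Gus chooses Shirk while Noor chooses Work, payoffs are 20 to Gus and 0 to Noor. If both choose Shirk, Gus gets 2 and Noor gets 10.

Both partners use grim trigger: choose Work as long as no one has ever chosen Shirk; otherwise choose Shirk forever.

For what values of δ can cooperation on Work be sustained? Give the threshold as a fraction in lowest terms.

2/5

Gus's threshold: (20−17)/(20−2) = 1/6.
Noor's threshold: (30−22)/(30−10) = 2/5.
1/6 < 2/5, so Noor binds and δ* = 2/5.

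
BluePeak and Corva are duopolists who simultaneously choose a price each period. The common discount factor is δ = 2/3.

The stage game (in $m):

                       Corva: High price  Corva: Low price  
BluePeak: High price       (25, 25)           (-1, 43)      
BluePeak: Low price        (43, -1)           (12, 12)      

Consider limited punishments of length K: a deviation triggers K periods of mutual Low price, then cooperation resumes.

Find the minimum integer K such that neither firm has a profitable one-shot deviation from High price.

3

IC: δ(1−δ^K)/(1−δ) ≥ (43−25)/(25−12) = 18/13.
With δ = 2/3: need 1 − δ^K ≥ 18/13·(1−2/3)/(2/3), i.e. δ^K ≤ 0.3077.
Since (2/3)^2 = 0.4444 and (2/3)^3 = 0.2963, the smallest such K is 3.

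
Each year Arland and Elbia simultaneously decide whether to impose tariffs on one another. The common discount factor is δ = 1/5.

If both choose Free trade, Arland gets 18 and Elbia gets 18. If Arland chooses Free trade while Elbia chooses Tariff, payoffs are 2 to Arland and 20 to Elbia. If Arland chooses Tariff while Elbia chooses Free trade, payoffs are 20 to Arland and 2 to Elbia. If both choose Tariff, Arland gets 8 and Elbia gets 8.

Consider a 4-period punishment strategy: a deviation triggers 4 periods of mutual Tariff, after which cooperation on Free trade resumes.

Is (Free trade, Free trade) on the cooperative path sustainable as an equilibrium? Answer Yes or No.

A one-shot deviation gives 20 now, then 8 for 4 periods, then back to 18.
Gain from deviating: (20−18) today; loss: (18−8) in each of the next 4 periods.
No-deviation condition: (18−8)(δ+…+δ^4) ≥ 20−18, i.e. δ+…+δ^4 ≥ 1/5.
At δ = 1/5: δ+…+δ^4 = 0.2496 ≥ 0.2000.
So cooperation is sustainable.

Yes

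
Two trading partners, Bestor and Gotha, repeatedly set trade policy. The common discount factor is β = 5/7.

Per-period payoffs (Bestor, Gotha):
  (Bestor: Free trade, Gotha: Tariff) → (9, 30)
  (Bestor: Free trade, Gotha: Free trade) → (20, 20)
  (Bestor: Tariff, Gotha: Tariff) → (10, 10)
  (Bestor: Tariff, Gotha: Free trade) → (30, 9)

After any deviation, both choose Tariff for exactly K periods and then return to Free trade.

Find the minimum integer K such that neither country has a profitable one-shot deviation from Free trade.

IC: β(1−β^K)/(1−β) ≥ (30−20)/(20−10) = 1.
With β = 5/7: need 1 − β^K ≥ 1·(1−5/7)/(5/7), i.e. β^K ≤ 0.6000.
Since (5/7)^1 = 0.7143 and (5/7)^2 = 0.5102, the smallest such K is 2.

2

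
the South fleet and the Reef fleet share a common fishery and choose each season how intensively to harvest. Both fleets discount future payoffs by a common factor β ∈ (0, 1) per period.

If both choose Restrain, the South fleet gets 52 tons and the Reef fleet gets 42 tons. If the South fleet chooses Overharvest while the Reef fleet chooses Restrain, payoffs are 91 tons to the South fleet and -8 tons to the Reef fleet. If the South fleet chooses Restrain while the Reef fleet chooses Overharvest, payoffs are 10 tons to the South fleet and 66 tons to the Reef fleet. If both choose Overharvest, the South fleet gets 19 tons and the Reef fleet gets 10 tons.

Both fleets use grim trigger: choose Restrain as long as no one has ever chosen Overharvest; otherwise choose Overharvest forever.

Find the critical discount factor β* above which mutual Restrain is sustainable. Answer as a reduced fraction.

the South fleet: cooperation gives 52 each period; deviation gives 91 once then 19 forever.
  52/(1−β) ≥ 91 + 19β/(1−β) ⇒ β ≥ 39/72 = 13/24.
the Reef fleet: cooperation gives 42 each period; deviation gives 66 once then 10 forever.
  β ≥ 24/56 = 3/7.
Both must hold, so the binding constraint is the South fleet's: β ≥ 13/24.

13/24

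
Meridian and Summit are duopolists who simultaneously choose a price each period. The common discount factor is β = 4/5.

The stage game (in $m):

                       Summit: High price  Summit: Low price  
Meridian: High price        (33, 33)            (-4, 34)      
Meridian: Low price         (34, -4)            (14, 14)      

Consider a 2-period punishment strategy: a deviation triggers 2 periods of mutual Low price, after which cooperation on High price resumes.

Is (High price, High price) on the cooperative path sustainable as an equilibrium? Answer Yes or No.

A one-shot deviation gives 34 now, then 14 for 2 periods, then back to 33.
Gain from deviating: (34−33) today; loss: (33−14) in each of the next 2 periods.
No-deviation condition: (33−14)(β+…+β^2) ≥ 34−33, i.e. β+…+β^2 ≥ 1/19.
At β = 4/5: β+…+β^2 = 1.4400 ≥ 0.0526.
So cooperation is sustainable.

Yes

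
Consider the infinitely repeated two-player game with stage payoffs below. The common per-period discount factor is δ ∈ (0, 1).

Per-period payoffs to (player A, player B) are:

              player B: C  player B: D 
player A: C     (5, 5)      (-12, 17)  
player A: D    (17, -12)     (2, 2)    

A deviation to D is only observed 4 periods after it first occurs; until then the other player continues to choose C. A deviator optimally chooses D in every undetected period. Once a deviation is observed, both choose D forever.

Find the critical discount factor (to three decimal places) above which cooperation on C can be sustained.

Deviating for the 4 undetected periods gains 17−5 = 12 per period over cooperation, then loses 5−2 = 3 per period forever once punishment starts.
Gain: 12(1 + δ + … + δ^3); loss: 3·δ^4/(1−δ).
No profitable deviation ⇔ 12(1−δ^4) ≤ 3·δ^4, i.e. δ^4 ≥ 12/(12+3) = 4/5.
Hence δ ≥ (4/5)^(1/4) ≈ 0.946.

0.946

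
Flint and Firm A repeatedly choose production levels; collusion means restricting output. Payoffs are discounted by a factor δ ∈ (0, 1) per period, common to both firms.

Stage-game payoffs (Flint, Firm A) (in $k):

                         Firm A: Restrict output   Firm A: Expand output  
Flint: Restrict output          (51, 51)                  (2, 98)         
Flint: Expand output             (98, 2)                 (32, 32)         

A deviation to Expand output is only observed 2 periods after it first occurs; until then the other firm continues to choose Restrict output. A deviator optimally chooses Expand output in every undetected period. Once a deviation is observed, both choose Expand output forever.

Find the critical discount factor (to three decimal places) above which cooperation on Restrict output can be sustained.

The best deviation is to choose Expand output for all 2 undetected periods, earning 98 each, then 32 forever once detected.
Deviation value: 98(1−δ^2)/(1−δ) + 32δ^2/(1−δ); cooperation value: 51/(1−δ).
IC: 51 ≥ 98(1−δ^2) + 32δ^2 = 98 − 66δ^2.
So δ^2 ≥ 47/66, giving δ ≥ (47/66)^(1/2) ≈ 0.844.

0.844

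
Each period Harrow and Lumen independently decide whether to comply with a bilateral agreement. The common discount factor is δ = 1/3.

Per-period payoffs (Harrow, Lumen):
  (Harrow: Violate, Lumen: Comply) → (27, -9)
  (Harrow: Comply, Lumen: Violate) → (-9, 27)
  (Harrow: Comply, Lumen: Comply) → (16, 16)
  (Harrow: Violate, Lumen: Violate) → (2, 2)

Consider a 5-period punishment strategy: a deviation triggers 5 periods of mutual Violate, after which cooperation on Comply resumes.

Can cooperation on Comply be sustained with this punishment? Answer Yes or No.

No

A one-shot deviation gives 27 now, then 2 for 5 periods, then back to 16.
Gain from deviating: (27−16) today; loss: (16−2) in each of the next 5 periods.
No-deviation condition: (16−2)(δ+…+δ^5) ≥ 27−16, i.e. δ+…+δ^5 ≥ 11/14.
At δ = 1/3: δ+…+δ^5 = 0.4979 < 0.7857.
So cooperation is not sustainable.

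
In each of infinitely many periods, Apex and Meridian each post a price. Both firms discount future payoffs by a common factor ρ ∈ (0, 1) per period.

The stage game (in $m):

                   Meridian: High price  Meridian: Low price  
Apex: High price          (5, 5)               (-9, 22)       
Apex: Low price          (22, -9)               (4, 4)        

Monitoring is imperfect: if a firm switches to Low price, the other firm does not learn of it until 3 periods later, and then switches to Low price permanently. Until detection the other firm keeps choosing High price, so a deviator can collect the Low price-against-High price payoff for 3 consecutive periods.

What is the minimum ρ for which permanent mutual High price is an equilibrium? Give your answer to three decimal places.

The best deviation is to choose Low price for all 3 undetected periods, earning 22 each, then 4 forever once detected.
Deviation value: 22(1−ρ^3)/(1−ρ) + 4ρ^3/(1−ρ); cooperation value: 5/(1−ρ).
IC: 5 ≥ 22(1−ρ^3) + 4ρ^3 = 22 − 18ρ^3.
So ρ^3 ≥ 17/18, giving ρ ≥ (17/18)^(1/3) ≈ 0.981.

0.981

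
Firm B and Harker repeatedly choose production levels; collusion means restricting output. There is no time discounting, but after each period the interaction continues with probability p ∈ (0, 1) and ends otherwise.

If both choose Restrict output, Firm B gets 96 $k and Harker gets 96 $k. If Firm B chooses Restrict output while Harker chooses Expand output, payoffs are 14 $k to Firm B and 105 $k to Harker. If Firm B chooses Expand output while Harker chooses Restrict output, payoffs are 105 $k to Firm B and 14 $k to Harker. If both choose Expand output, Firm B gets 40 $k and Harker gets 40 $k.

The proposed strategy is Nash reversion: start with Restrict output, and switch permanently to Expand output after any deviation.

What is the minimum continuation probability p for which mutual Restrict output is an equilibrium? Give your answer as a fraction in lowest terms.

9/65

With no time discounting, the continuation probability p plays the role of the discount factor.
Grim-trigger IC: 96/(1−p) ≥ 105 + 40p/(1−p) ⇒ p ≥ (105−96)/(105−40) = 9/65.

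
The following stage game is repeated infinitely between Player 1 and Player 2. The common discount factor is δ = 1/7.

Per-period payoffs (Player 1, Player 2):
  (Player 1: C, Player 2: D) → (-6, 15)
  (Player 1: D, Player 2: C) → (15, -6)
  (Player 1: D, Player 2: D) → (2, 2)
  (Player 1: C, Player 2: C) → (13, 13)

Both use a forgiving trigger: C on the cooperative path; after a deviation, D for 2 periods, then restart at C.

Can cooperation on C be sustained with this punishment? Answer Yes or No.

Comparing payoff streams over the 3 periods until play realigns: cooperate → 13(1+δ+…+δ^2); deviate → 15 + 2(δ+…+δ^2).
Cooperation is sustained iff (13−2)(δ+…+δ^2) ≥ 15−13.
δ+…+δ^2 = 1/7·(1−(1/7)^2)/(1−1/7) = 0.1633, and (15−13)/(13−2) = 0.1818.
0.1633 < 0.1818, so cooperation is not sustainable.

No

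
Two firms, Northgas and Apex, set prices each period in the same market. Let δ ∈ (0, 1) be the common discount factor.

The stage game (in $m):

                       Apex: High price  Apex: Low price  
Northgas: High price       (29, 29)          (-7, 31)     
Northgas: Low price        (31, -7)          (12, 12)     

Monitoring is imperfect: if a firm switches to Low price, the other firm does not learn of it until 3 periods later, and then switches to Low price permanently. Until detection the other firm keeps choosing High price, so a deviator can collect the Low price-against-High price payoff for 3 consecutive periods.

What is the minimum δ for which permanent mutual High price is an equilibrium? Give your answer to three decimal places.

Deviating for the 3 undetected periods gains 31−29 = 2 per period over cooperation, then loses 29−12 = 17 per period forever once punishment starts.
Gain: 2(1 + δ + … + δ^2); loss: 17·δ^3/(1−δ).
No profitable deviation ⇔ 2(1−δ^3) ≤ 17·δ^3, i.e. δ^3 ≥ 2/(2+17) = 2/19.
Hence δ ≥ (2/19)^(1/3) ≈ 0.472.

0.472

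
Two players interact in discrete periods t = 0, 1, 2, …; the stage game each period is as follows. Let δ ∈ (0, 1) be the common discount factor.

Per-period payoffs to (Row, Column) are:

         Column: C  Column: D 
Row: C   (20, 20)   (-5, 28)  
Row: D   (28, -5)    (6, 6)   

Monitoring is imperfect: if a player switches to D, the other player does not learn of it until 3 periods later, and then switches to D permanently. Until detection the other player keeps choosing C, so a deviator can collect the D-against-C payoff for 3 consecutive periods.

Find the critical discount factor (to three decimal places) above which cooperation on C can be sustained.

Deviating for the 3 undetected periods gains 28−20 = 8 per period over cooperation, then loses 20−6 = 14 per period forever once punishment starts.
Gain: 8(1 + δ + … + δ^2); loss: 14·δ^3/(1−δ).
No profitable deviation ⇔ 8(1−δ^3) ≤ 14·δ^3, i.e. δ^3 ≥ 8/(8+14) = 4/11.
Hence δ ≥ (4/11)^(1/3) ≈ 0.714.

0.714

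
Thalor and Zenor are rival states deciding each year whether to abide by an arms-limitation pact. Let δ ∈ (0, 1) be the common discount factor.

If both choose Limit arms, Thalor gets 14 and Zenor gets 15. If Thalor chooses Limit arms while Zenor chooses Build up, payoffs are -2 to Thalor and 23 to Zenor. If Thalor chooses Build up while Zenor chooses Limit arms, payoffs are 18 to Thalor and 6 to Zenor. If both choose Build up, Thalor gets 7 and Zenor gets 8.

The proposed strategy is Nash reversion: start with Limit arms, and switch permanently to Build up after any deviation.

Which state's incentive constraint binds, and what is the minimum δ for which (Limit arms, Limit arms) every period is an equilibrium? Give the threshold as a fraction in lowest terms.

Thalor: cooperation gives 14 each period; deviation gives 18 once then 7 forever.
  14/(1−δ) ≥ 18 + 7δ/(1−δ) ⇒ δ ≥ 4/11.
Zenor: cooperation gives 15 each period; deviation gives 23 once then 8 forever.
  δ ≥ 8/15.
Both must hold, so the binding constraint is Zenor's: δ ≥ 8/15.

Zenor; δ ≥ 8/15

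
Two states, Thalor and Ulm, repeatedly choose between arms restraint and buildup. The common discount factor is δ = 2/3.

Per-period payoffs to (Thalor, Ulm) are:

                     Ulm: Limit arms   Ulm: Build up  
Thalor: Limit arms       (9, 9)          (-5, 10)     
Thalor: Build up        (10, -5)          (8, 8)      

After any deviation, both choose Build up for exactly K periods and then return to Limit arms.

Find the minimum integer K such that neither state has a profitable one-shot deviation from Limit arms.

No profitable deviation requires (9−8)(δ+…+δ^K) ≥ 10−9, i.e. δ+…+δ^K ≥ 1 ≈ 1.0000.
With δ = 2/3, the partial sums are K=1: 0.6667, K=2: 1.1111.
K = 2 is the first length at which the sum reaches 1.0000.

2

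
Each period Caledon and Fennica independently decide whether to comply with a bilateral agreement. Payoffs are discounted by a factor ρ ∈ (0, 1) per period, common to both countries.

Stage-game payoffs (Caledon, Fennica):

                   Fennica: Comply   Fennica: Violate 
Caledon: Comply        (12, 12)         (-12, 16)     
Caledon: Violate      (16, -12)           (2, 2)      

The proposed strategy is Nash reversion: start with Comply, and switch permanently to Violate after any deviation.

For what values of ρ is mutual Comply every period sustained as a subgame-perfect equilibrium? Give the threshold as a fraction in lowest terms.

Under grim trigger the critical discount factor is (T−C)/(T−P) with T = 16, C = 12, P = 2.
ρ* = (16−12)/(16−2) = 4/14 = 2/7.

2/7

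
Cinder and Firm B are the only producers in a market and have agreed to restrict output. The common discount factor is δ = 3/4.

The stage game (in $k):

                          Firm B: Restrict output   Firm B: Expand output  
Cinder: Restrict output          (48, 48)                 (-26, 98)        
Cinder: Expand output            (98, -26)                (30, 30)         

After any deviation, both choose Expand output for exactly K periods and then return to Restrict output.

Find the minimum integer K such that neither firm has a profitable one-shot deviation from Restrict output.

10

IC: δ(1−δ^K)/(1−δ) ≥ (98−48)/(48−30) = 25/9.
With δ = 3/4: need 1 − δ^K ≥ 25/9·(1−3/4)/(3/4), i.e. δ^K ≤ 0.0741.
Since (3/4)^9 = 0.0751 and (3/4)^10 = 0.0563, the smallest such K is 10.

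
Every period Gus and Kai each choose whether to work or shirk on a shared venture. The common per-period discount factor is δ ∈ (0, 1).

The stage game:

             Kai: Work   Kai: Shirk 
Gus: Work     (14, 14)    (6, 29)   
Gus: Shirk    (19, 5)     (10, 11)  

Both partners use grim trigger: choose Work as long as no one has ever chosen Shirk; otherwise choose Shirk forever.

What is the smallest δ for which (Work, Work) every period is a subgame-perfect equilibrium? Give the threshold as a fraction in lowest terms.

Gus: cooperation gives 14 each period; deviation gives 19 once then 10 forever.
  14/(1−δ) ≥ 19 + 10δ/(1−δ) ⇒ δ ≥ 5/9.
Kai: cooperation gives 14 each period; deviation gives 29 once then 11 forever.
  δ ≥ 15/18 = 5/6.
Both must hold, so the binding constraint is Kai's: δ ≥ 5/6.

5/6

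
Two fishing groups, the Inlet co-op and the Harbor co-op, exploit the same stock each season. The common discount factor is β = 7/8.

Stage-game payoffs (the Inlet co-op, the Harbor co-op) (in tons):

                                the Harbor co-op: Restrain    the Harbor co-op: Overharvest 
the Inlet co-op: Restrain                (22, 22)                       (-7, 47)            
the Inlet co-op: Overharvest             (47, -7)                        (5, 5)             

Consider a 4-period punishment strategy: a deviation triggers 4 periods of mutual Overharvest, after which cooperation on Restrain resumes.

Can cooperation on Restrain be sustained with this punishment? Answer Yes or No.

IC: β+…+β^4 ≥ (47−22)/(22−5) = 25/17.
At β = 7/8: partial sum = 2.8967 ≥ 1.4706. Cooperation sustainable.

Yes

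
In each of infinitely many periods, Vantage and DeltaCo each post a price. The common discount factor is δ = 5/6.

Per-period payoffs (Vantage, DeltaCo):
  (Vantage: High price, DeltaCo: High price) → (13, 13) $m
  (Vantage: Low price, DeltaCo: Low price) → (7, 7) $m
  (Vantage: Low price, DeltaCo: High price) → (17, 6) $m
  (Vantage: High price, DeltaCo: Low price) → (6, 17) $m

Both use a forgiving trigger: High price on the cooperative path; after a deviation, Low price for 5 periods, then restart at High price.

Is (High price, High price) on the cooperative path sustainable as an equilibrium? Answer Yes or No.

Yes

A one-shot deviation gives 17 now, then 7 for 5 periods, then back to 13.
Gain from deviating: (17−13) today; loss: (13−7) in each of the next 5 periods.
No-deviation condition: (13−7)(δ+…+δ^5) ≥ 17−13, i.e. δ+…+δ^5 ≥ 2/3.
At δ = 5/6: δ+…+δ^5 = 2.9906 ≥ 0.6667.
So cooperation is sustainable.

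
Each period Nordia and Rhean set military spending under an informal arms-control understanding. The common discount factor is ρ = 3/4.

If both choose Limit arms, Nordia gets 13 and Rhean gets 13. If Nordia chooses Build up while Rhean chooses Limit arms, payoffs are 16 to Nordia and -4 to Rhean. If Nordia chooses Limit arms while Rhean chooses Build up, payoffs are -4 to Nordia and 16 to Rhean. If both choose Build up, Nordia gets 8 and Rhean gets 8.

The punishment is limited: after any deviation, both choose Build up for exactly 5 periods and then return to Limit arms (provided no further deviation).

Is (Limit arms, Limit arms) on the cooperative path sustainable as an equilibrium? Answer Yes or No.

A one-shot deviation gives 16 now, then 8 for 5 periods, then back to 13.
Gain from deviating: (16−13) today; loss: (13−8) in each of the next 5 periods.
No-deviation condition: (13−8)(ρ+…+ρ^5) ≥ 16−13, i.e. ρ+…+ρ^5 ≥ 3/5.
At ρ = 3/4: ρ+…+ρ^5 = 2.2881 ≥ 0.6000.
So cooperation is sustainable.

Yes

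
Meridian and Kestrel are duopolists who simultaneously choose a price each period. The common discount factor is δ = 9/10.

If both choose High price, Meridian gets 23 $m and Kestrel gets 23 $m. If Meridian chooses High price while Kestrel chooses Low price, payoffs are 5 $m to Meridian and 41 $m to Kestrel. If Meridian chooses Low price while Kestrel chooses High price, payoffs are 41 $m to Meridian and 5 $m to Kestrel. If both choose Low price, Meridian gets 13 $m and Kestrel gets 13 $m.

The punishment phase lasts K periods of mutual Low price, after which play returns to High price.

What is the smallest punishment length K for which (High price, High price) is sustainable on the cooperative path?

3

IC: δ(1−δ^K)/(1−δ) ≥ (41−23)/(23−13) = 9/5.
With δ = 9/10: need 1 − δ^K ≥ 9/5·(1−9/10)/(9/10), i.e. δ^K ≤ 0.8000.
Since (9/10)^2 = 0.8100 and (9/10)^3 = 0.7290, the smallest such K is 3.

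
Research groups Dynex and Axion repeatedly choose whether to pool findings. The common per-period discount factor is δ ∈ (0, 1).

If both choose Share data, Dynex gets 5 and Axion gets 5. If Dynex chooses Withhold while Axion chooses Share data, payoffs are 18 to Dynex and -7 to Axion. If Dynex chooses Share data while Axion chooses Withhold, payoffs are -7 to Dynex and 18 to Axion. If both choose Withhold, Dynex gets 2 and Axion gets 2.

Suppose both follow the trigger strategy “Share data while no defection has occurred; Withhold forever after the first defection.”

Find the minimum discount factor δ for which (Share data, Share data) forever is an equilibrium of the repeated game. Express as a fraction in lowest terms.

13/16

Under grim trigger the critical discount factor is (T−C)/(T−P) with T = 18, C = 5, P = 2.
δ* = (18−5)/(18−2) = 13/16.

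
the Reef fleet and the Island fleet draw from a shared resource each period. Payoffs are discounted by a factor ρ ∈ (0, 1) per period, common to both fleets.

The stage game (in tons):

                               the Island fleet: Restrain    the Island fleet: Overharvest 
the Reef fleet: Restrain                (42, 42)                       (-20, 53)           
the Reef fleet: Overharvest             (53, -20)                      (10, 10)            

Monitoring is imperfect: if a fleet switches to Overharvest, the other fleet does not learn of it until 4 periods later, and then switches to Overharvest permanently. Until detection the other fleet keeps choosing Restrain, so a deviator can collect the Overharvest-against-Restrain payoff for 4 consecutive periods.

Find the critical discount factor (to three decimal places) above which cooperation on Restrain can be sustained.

The best deviation is to choose Overharvest for all 4 undetected periods, earning 53 each, then 10 forever once detected.
Deviation value: 53(1−ρ^4)/(1−ρ) + 10ρ^4/(1−ρ); cooperation value: 42/(1−ρ).
IC: 42 ≥ 53(1−ρ^4) + 10ρ^4 = 53 − 43ρ^4.
So ρ^4 ≥ 11/43, giving ρ ≥ (11/43)^(1/4) ≈ 0.711.

0.711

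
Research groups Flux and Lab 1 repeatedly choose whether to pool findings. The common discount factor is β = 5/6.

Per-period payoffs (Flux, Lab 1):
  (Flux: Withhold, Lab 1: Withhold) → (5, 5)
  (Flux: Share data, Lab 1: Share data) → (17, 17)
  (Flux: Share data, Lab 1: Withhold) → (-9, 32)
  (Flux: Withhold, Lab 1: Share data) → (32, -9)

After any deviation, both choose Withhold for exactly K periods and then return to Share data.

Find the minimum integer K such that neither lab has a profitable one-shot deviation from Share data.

IC: β(1−β^K)/(1−β) ≥ (32−17)/(17−5) = 5/4.
With β = 5/6: need 1 − β^K ≥ 5/4·(1−5/6)/(5/6), i.e. β^K ≤ 0.7500.
Since (5/6)^1 = 0.8333 and (5/6)^2 = 0.6944, the smallest such K is 2.

2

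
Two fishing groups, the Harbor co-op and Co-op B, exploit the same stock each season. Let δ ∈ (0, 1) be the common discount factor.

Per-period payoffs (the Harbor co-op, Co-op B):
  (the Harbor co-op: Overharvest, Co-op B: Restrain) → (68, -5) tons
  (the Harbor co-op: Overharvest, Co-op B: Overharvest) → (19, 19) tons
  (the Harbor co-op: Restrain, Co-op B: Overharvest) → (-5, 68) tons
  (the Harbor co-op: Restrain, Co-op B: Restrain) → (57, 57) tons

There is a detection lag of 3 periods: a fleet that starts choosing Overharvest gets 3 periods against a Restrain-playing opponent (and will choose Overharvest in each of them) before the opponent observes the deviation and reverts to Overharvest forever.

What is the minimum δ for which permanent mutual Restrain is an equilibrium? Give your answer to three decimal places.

Deviating for the 3 undetected periods gains 68−57 = 11 per period over cooperation, then loses 57−19 = 38 per period forever once punishment starts.
Gain: 11(1 + δ + … + δ^2); loss: 38·δ^3/(1−δ).
No profitable deviation ⇔ 11(1−δ^3) ≤ 38·δ^3, i.e. δ^3 ≥ 11/(11+38) = 11/49.
Hence δ ≥ (11/49)^(1/3) ≈ 0.608.

0.608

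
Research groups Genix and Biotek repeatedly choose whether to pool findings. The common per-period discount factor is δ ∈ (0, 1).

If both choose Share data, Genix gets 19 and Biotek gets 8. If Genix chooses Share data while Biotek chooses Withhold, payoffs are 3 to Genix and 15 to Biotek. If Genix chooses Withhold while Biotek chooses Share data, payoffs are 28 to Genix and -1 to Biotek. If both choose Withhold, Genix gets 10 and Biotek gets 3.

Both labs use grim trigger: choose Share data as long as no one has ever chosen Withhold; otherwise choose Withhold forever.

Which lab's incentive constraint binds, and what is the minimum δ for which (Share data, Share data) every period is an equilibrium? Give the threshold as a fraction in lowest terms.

For Genix: deviation gain 28−19 = 9, per-period punishment loss 19−10 = 9. IC gives δ ≥ 9/18 = 1/2.
For Biotek: gain 7, loss 5 per period, so δ ≥ 7/12.
The tighter constraint is Biotek's, so cooperation needs δ ≥ 7/12.

Biotek; δ ≥ 7/12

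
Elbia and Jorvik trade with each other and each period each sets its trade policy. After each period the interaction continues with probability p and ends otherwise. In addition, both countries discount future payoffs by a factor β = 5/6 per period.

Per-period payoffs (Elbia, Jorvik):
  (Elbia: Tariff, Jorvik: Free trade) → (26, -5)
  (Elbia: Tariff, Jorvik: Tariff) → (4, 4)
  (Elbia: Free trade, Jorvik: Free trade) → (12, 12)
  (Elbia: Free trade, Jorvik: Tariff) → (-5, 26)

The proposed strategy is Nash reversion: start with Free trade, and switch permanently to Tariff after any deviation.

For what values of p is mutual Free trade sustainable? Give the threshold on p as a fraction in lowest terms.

With continuation probability p and discount β, the effective per-period discount factor is βp.
Grim-trigger IC: βp ≥ (26−12)/(26−4) = 7/11.
So p ≥ (7/11)/(5/6) = 42/55.

42/55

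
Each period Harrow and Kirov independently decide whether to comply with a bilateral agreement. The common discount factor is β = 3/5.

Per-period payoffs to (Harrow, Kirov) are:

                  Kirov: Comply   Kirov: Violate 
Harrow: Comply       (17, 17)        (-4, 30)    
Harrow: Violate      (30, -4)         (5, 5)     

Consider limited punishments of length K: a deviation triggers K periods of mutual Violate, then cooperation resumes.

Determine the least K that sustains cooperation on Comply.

3

Need Σ_{k=1}^{K} β^k ≥ (30−17)/(17−5) = 1.0833 at β = 3/5.
At K = 2 the sum is 0.9600 < 1.0833; at K = 3 it is 1.1760 ≥ 1.0833.
So the minimum punishment length is K = 3.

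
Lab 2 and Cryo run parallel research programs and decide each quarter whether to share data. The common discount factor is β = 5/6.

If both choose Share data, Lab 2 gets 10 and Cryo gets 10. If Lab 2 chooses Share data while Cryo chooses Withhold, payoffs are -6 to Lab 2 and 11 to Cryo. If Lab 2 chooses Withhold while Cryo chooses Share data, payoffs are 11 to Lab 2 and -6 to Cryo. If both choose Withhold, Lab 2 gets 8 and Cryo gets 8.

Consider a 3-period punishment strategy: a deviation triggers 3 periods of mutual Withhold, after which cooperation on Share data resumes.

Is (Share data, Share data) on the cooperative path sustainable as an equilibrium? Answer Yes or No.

Yes

IC: β+…+β^3 ≥ (11−10)/(10−8) = 1/2.
At β = 5/6: partial sum = 2.1065 ≥ 0.5000. Cooperation sustainable.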